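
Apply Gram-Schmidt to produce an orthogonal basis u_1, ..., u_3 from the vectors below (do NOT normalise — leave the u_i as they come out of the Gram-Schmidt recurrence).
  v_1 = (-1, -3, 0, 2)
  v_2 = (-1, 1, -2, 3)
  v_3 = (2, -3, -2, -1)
Orthogonal basis:
  u_1 = (-1, -3, 0, 2)
  u_2 = (-5/7, 13/7, -2, 17/7)
  u_3 = (403/194, -233/194, -270/97, -74/97)

Apply the Gram-Schmidt recurrence
  u_1 = v_1
  u_i = v_i − Σ_{j<i} ((v_i · u_j) / (u_j · u_j)) · u_j.

Step by step this gives:
  u_1 = (-1, -3, 0, 2)
  u_2 = (-5/7, 13/7, -2, 17/7)
  u_3 = (403/194, -233/194, -270/97, -74/97)

Orthogonality check:
  u_2 · u_1 = 0 (should be 0)
  u_3 · u_1 = 0 (should be 0)
  u_3 · u_2 = 0 (should be 0)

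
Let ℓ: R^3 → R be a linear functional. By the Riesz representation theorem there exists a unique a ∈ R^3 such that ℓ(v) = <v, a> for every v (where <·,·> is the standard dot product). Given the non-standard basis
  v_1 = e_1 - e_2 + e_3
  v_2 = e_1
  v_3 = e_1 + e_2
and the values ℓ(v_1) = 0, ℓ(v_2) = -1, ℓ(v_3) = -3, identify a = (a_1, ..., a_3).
a = (-1, -2, -1)

Write a = (a_1, ..., a_3) in the standard basis. For each basis vector v_i, ℓ(v_i) = <v_i, a> is a linear equation in the a_j's. Collect the n equations into a matrix system V a = ℓ, where row i of V is v_i (expressed in the standard basis). Since V is invertible (lower-triangular with 1s on the diagonal, up to permutation), solve by back-substitution:
  V =
[[1, -1, 1],
 [1, 0, 0],
 [1, 1, 0]]
  V a = (0, -1, -3)
Solving gives a = (-1, -2, -1).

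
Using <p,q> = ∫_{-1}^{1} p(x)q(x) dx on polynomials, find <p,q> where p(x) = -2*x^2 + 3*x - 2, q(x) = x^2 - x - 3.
<p,q> = 178/15

Expand the product: p(x)·q(x) = -2*x^4 + 5*x^3 + x^2 - 7*x + 6.
∫_{-1}^{1} of each monomial x^k gives [2/(k+1) if k even, 0 if k odd]. Integrating term-by-term (or equivalently evaluating the antiderivative F(x) = -2*x^5/5 + 5*x^4/4 + x^3/3 - 7*x^2/2 + 6*x at the endpoints):
  F(1) − F(−1) = 221/60 − (-491/60) = 178/15.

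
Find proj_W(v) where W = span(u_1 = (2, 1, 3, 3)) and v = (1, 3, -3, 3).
proj_W(v) = (10/23, 5/23, 15/23, 15/23)

Set up U = [u_1 | ... | u_1] ∈ R^(4×1). The projector onto W = col(U) is P = U (U^T U)^(-1) U^T.
Compute U^T U =
  [23],
and U^T v = (5).
Solve U^T U · c = U^T v for the coefficients: c = (5/23). The projection is proj_W(v) = U c.
Check: (v - proj_W(v)) · u_1 = 0  (should be 0).
Result: proj_W(v) = (10/23, 5/23, 15/23, 15/23).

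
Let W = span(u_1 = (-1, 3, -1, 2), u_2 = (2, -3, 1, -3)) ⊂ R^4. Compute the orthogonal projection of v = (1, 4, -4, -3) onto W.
proj_W(v) = (19/7, 30/7, -10/7, -9/7)

Set up U = [u_1 | ... | u_2] ∈ R^(4×2). The projector onto W = col(U) is P = U (U^T U)^(-1) U^T.
Compute U^T U =
  [15, -18]
  [-18, 23],
and U^T v = (9, -5).
Solve U^T U · c = U^T v for the coefficients: c = (39/7, 29/7). The projection is proj_W(v) = U c.
Check: (v - proj_W(v)) · u_1 = 0  (should be 0).
Check: (v - proj_W(v)) · u_2 = 0  (should be 0).
Result: proj_W(v) = (19/7, 30/7, -10/7, -9/7).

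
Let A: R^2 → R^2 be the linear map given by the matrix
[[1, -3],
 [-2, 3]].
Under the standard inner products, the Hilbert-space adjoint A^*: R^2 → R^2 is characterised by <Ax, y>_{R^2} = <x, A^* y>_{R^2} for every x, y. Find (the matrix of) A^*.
A^* = A^T =
[[1, -2],
 [-3, 3]]

For real matrices with standard dot products, the defining identity <Ax, y> = <x, A^* y> gives (Ax)^T y = x^T (A^*) y, i.e. x^T A^T y = x^T (A^*) y. Since this holds for all x, y, we must have A^* = A^T. Therefore
A^* =
[[1, -2],
 [-3, 3]].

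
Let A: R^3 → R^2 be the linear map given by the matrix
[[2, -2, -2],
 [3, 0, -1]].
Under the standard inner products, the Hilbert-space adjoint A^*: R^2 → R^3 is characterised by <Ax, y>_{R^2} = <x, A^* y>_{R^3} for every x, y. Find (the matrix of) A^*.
A^* = A^T =
[[2, 3],
 [-2, 0],
 [-2, -1]]

For real matrices with standard dot products, the defining identity <Ax, y> = <x, A^* y> gives (Ax)^T y = x^T (A^*) y, i.e. x^T A^T y = x^T (A^*) y. Since this holds for all x, y, we must have A^* = A^T. Therefore
A^* =
[[2, 3],
 [-2, 0],
 [-2, -1]].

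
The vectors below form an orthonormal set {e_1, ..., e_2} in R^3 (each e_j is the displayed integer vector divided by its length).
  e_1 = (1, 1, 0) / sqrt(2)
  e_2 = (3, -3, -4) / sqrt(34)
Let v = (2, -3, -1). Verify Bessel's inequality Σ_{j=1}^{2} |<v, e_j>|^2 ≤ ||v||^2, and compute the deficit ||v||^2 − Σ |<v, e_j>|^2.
Σ |<v, e_j>|^2 = 189/17; ||v||^2 = 14; deficit = 49/17

Write each e_j = u_j / sqrt(<u_j, u_j>) where u_j is the displayed integer vector. Then <v, e_j> = <v, u_j> / sqrt(<u_j, u_j>), so |<v, e_j>|^2 = <v, u_j>^2 / <u_j, u_j>.
Coefficients: <v, e_1> = -1/sqrt(2), <v, e_2> = 19/sqrt(34).
Square and sum: Σ |<v, e_j>|^2 = 189/17.
Compute ||v||^2 = v·v = 14.
Deficit = 14 − 189/17 = 49/17 ≥ 0, confirming Bessel's inequality. (The deficit equals ||v − Σ <v,e_j> e_j||^2, the squared distance from v to span{e_j}.)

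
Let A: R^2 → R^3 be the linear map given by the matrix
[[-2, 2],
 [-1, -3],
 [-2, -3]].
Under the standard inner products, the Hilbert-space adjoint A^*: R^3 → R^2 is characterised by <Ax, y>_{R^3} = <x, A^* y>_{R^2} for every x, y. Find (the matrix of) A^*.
A^* = A^T =
[[-2, -1, -2],
 [2, -3, -3]]

For real matrices with standard dot products, the defining identity <Ax, y> = <x, A^* y> gives (Ax)^T y = x^T (A^*) y, i.e. x^T A^T y = x^T (A^*) y. Since this holds for all x, y, we must have A^* = A^T. Therefore
A^* =
[[-2, -1, -2],
 [2, -3, -3]].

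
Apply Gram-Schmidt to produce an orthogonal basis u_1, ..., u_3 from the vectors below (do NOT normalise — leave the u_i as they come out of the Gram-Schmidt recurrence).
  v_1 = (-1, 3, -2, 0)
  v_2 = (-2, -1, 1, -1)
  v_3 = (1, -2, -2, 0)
Orthogonal basis:
  u_1 = (-1, 3, -2, 0)
  u_2 = (-31/14, -5/14, 4/7, -1)
  u_3 = (-12/89, -134/89, -195/89, -37/89)

Apply the Gram-Schmidt recurrence
  u_1 = v_1
  u_i = v_i − Σ_{j<i} ((v_i · u_j) / (u_j · u_j)) · u_j.

Step by step this gives:
  u_1 = (-1, 3, -2, 0)
  u_2 = (-31/14, -5/14, 4/7, -1)
  u_3 = (-12/89, -134/89, -195/89, -37/89)

Orthogonality check:
  u_2 · u_1 = 0 (should be 0)
  u_3 · u_1 = 0 (should be 0)
  u_3 · u_2 = 0 (should be 0)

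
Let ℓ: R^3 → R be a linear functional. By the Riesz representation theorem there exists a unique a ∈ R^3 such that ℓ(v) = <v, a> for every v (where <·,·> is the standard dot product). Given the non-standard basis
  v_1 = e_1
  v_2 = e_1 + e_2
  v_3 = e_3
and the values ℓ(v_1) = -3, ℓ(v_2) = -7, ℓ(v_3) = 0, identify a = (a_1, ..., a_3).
a = (-3, -4, 0)

Write a = (a_1, ..., a_3) in the standard basis. For each basis vector v_i, ℓ(v_i) = <v_i, a> is a linear equation in the a_j's. Collect the n equations into a matrix system V a = ℓ, where row i of V is v_i (expressed in the standard basis). Since V is invertible (lower-triangular with 1s on the diagonal, up to permutation), solve by back-substitution:
  V =
[[1, 0, 0],
 [1, 1, 0],
 [0, 0, 1]]
  V a = (-3, -7, 0)
Solving gives a = (-3, -4, 0).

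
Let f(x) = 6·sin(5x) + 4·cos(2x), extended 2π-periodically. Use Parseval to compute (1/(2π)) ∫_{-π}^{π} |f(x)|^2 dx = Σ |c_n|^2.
Σ |c_n|^2 = 26

Expand |f|^2 and use orthogonality of {sin(nx), cos(mx)} on [-π, π]:
  ∫_{-π}^{π} sin(nx)^2 dx = π, ∫ cos(mx)^2 dx = π, and cross terms integrate to 0.
So ∫_{-π}^{π} f(x)^2 dx = 6^2 · π + 4^2 · π = (36 + 16)π.
Divide by 2π: (36 + 16)/2 = 26.
By Parseval, this equals Σ |c_n|^2.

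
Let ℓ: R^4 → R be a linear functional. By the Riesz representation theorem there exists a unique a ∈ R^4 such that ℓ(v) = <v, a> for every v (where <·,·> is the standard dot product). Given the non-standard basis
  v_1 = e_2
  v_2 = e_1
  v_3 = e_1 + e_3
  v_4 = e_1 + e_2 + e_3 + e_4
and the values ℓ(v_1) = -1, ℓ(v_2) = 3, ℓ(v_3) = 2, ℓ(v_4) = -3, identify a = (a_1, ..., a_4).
a = (3, -1, -1, -4)

Write a = (a_1, ..., a_4) in the standard basis. For each basis vector v_i, ℓ(v_i) = <v_i, a> is a linear equation in the a_j's. Collect the n equations into a matrix system V a = ℓ, where row i of V is v_i (expressed in the standard basis). Since V is invertible (lower-triangular with 1s on the diagonal, up to permutation), solve by back-substitution:
  V =
[[0, 1, 0, 0],
 [1, 0, 0, 0],
 [1, 0, 1, 0],
 [1, 1, 1, 1]]
  V a = (-1, 3, 2, -3)
Solving gives a = (3, -1, -1, -4).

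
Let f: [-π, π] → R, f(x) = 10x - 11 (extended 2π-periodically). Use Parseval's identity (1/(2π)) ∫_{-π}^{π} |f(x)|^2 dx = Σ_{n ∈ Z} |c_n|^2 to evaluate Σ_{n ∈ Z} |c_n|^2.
Σ |c_n|^2 = 100π^2/3 + 121

Expand and integrate term by term over [-π, π]:
  ∫ (10x)^2 dx = 100·(2π^3/3); ∫ 2·10·(-11)·x dx = 0 (odd integrand); ∫ (-11)^2 dx = 121·2π.
So (1/(2π)) ∫_{-π}^{π} (10x - 11)^2 dx = 100π^2/3 + 121 = 100π^2/3 + 121.
Parseval ⇒ Σ |c_n|^2 = 100π^2/3 + 121.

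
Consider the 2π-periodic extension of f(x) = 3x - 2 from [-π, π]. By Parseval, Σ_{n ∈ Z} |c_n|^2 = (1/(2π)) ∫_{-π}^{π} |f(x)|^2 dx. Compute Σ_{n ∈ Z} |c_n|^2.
Σ |c_n|^2 = 3π^2 + 4

Expand and integrate term by term over [-π, π]:
  ∫ (3x)^2 dx = 9·(2π^3/3); ∫ 2·3·(-2)·x dx = 0 (odd integrand); ∫ (-2)^2 dx = 4·2π.
So (1/(2π)) ∫_{-π}^{π} (3x - 2)^2 dx = 9π^2/3 + 4 = 3π^2 + 4.
Parseval ⇒ Σ |c_n|^2 = 3π^2 + 4.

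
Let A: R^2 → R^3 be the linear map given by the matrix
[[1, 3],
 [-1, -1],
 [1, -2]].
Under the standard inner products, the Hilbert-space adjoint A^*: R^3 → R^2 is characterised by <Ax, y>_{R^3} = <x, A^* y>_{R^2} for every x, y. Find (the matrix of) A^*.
A^* = A^T =
[[1, -1, 1],
 [3, -1, -2]]

For real matrices with standard dot products, the defining identity <Ax, y> = <x, A^* y> gives (Ax)^T y = x^T (A^*) y, i.e. x^T A^T y = x^T (A^*) y. Since this holds for all x, y, we must have A^* = A^T. Therefore
A^* =
[[1, -1, 1],
 [3, -1, -2]].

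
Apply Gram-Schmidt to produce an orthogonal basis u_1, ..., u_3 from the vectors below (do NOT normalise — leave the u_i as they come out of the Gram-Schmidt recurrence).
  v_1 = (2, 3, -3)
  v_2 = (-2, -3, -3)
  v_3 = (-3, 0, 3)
Orthogonal basis:
  u_1 = (2, 3, -3)
  u_2 = (-18/11, -27/11, -39/11)
  u_3 = (-27/13, 18/13, 0)

Apply the Gram-Schmidt recurrence
  u_1 = v_1
  u_i = v_i − Σ_{j<i} ((v_i · u_j) / (u_j · u_j)) · u_j.

Step by step this gives:
  u_1 = (2, 3, -3)
  u_2 = (-18/11, -27/11, -39/11)
  u_3 = (-27/13, 18/13, 0)

Orthogonality check:
  u_2 · u_1 = 0 (should be 0)
  u_3 · u_1 = 0 (should be 0)
  u_3 · u_2 = 0 (should be 0)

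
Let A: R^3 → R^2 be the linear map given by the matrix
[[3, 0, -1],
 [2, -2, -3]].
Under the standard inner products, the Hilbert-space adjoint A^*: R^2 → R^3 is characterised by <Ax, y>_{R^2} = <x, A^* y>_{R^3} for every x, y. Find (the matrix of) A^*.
A^* = A^T =
[[3, 2],
 [0, -2],
 [-1, -3]]

For real matrices with standard dot products, the defining identity <Ax, y> = <x, A^* y> gives (Ax)^T y = x^T (A^*) y, i.e. x^T A^T y = x^T (A^*) y. Since this holds for all x, y, we must have A^* = A^T. Therefore
A^* =
[[3, 2],
 [0, -2],
 [-1, -3]].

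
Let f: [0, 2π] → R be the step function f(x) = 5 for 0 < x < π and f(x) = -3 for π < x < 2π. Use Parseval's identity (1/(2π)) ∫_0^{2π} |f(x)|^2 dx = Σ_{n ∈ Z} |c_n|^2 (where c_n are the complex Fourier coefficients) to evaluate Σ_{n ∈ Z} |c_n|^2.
Σ |c_n|^2 = 17

Parseval equates the L^2 energy of f (normalised by 1/(2π)) with the ℓ^2 sum of its Fourier coefficients: (1/(2π)) ∫_0^{2π} |f|^2 = Σ |c_n|^2.
Compute the left side: (1/(2π)) [∫_0^π 5^2 dx + ∫_π^{2π} (-3)^2 dx] = (1/(2π)) · (25π + 9π) = (25 + 9)/2 = 17.
So Σ_{n ∈ Z} |c_n|^2 = 17.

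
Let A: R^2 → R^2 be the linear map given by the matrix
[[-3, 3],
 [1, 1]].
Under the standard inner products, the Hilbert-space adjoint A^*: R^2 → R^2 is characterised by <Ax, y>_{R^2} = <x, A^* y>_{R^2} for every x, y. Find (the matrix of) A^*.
A^* = A^T =
[[-3, 1],
 [3, 1]]

For real matrices with standard dot products, the defining identity <Ax, y> = <x, A^* y> gives (Ax)^T y = x^T (A^*) y, i.e. x^T A^T y = x^T (A^*) y. Since this holds for all x, y, we must have A^* = A^T. Therefore
A^* =
[[-3, 1],
 [3, 1]].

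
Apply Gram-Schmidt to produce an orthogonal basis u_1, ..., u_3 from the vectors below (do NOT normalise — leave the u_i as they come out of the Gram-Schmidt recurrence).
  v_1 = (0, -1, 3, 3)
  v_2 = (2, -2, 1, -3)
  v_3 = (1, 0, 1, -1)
Orthogonal basis:
  u_1 = (0, -1, 3, 3)
  u_2 = (2, -42/19, 31/19, -45/19)
  u_3 = (49/163, 126/163, 70/163, -28/163)

Apply the Gram-Schmidt recurrence
  u_1 = v_1
  u_i = v_i − Σ_{j<i} ((v_i · u_j) / (u_j · u_j)) · u_j.

Step by step this gives:
  u_1 = (0, -1, 3, 3)
  u_2 = (2, -42/19, 31/19, -45/19)
  u_3 = (49/163, 126/163, 70/163, -28/163)

Orthogonality check:
  u_2 · u_1 = 0 (should be 0)
  u_3 · u_1 = 0 (should be 0)
  u_3 · u_2 = 0 (should be 0)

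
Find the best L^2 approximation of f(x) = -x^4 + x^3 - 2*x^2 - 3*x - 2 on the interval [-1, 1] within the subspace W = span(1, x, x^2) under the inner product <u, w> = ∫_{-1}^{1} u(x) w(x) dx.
g(x) = -20*x^2/7 - 12*x/5 - 67/35

The best approximation g ∈ W is the orthogonal projection of f onto W. Writing g = a_0 + a_1 x + a_2 x^2, the coefficients solve the normal equations G · a = b where
  G_{ij} = <φ_i, φ_j> and b_i = <f, φ_i>, with φ_0 = 1, φ_1 = x, φ_2 = x^2.
G =
  [2, 0, 2/3]
  [0, 2/3, 0]
  [2/3, 0, 2/5],
b = (-86/15, -8/5, -254/105).
Solving gives a_0 = -67/35, a_1 = -12/5, a_2 = -20/7, so
  g(x) = -20*x^2/7 - 12*x/5 - 67/35.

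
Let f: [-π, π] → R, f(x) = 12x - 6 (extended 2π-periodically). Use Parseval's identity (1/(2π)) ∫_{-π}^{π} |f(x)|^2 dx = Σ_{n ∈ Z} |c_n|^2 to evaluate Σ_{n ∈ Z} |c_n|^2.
Σ |c_n|^2 = 48π^2 + 36

Expand and integrate term by term over [-π, π]:
  ∫ (12x)^2 dx = 144·(2π^3/3); ∫ 2·12·(-6)·x dx = 0 (odd integrand); ∫ (-6)^2 dx = 36·2π.
So (1/(2π)) ∫_{-π}^{π} (12x - 6)^2 dx = 144π^2/3 + 36 = 48π^2 + 36.
Parseval ⇒ Σ |c_n|^2 = 48π^2 + 36.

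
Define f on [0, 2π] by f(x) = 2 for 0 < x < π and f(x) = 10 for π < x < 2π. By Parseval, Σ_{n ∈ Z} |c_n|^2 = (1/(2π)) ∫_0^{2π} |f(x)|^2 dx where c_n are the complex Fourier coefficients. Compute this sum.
Σ |c_n|^2 = 52

Parseval equates the L^2 energy of f (normalised by 1/(2π)) with the ℓ^2 sum of its Fourier coefficients: (1/(2π)) ∫_0^{2π} |f|^2 = Σ |c_n|^2.
Compute the left side: (1/(2π)) [∫_0^π 2^2 dx + ∫_π^{2π} 10^2 dx] = (1/(2π)) · (4π + 100π) = (4 + 100)/2 = 52.
So Σ_{n ∈ Z} |c_n|^2 = 52.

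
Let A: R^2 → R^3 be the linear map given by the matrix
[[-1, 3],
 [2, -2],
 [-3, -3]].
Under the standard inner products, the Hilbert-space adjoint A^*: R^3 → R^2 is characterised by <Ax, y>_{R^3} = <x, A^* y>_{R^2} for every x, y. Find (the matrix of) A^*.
A^* = A^T =
[[-1, 2, -3],
 [3, -2, -3]]

For real matrices with standard dot products, the defining identity <Ax, y> = <x, A^* y> gives (Ax)^T y = x^T (A^*) y, i.e. x^T A^T y = x^T (A^*) y. Since this holds for all x, y, we must have A^* = A^T. Therefore
A^* =
[[-1, 2, -3],
 [3, -2, -3]].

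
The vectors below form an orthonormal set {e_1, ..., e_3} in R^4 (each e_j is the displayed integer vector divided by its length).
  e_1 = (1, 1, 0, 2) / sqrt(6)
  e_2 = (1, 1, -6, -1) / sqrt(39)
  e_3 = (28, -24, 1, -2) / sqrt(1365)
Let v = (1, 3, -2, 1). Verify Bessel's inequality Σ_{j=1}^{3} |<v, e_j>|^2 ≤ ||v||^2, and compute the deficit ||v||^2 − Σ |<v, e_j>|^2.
Σ |<v, e_j>|^2 = 471/35; ||v||^2 = 15; deficit = 54/35

Write each e_j = u_j / sqrt(<u_j, u_j>) where u_j is the displayed integer vector. Then <v, e_j> = <v, u_j> / sqrt(<u_j, u_j>), so |<v, e_j>|^2 = <v, u_j>^2 / <u_j, u_j>.
Coefficients: <v, e_1> = 6/sqrt(6), <v, e_2> = 15/sqrt(39), <v, e_3> = -48/sqrt(1365).
Square and sum: Σ |<v, e_j>|^2 = 471/35.
Compute ||v||^2 = v·v = 15.
Deficit = 15 − 471/35 = 54/35 ≥ 0, confirming Bessel's inequality. (The deficit equals ||v − Σ <v,e_j> e_j||^2, the squared distance from v to span{e_j}.)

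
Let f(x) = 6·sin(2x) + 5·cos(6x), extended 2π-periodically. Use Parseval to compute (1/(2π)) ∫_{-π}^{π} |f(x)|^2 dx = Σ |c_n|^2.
Σ |c_n|^2 = 61/2

Expand |f|^2 and use orthogonality of {sin(nx), cos(mx)} on [-π, π]:
  ∫_{-π}^{π} sin(nx)^2 dx = π, ∫ cos(mx)^2 dx = π, and cross terms integrate to 0.
So ∫_{-π}^{π} f(x)^2 dx = 6^2 · π + 5^2 · π = (36 + 25)π.
Divide by 2π: (36 + 25)/2 = 61/2.
By Parseval, this equals Σ |c_n|^2.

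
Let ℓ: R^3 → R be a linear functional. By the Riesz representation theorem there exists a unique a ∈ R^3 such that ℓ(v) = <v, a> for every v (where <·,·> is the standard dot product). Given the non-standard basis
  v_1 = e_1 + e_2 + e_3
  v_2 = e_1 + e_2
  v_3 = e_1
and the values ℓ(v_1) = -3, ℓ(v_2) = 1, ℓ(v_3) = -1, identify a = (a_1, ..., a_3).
a = (-1, 2, -4)

Write a = (a_1, ..., a_3) in the standard basis. For each basis vector v_i, ℓ(v_i) = <v_i, a> is a linear equation in the a_j's. Collect the n equations into a matrix system V a = ℓ, where row i of V is v_i (expressed in the standard basis). Since V is invertible (lower-triangular with 1s on the diagonal, up to permutation), solve by back-substitution:
  V =
[[1, 1, 1],
 [1, 1, 0],
 [1, 0, 0]]
  V a = (-3, 1, -1)
Solving gives a = (-1, 2, -4).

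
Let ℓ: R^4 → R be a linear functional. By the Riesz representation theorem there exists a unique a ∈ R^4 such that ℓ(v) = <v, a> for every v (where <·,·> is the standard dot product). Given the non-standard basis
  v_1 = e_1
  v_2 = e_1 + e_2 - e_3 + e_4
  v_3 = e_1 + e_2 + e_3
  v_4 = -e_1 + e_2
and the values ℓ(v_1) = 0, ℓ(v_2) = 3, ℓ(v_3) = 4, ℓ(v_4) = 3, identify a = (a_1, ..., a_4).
a = (0, 3, 1, 1)

Write a = (a_1, ..., a_4) in the standard basis. For each basis vector v_i, ℓ(v_i) = <v_i, a> is a linear equation in the a_j's. Collect the n equations into a matrix system V a = ℓ, where row i of V is v_i (expressed in the standard basis). Since V is invertible (lower-triangular with 1s on the diagonal, up to permutation), solve by back-substitution:
  V =
[[1, 0, 0, 0],
 [1, 1, -1, 1],
 [1, 1, 1, 0],
 [-1, 1, 0, 0]]
  V a = (0, 3, 4, 3)
Solving gives a = (0, 3, 1, 1).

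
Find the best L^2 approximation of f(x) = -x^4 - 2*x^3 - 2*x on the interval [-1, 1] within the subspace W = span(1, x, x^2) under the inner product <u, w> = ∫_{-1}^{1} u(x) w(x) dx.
g(x) = -6*x^2/7 - 16*x/5 + 3/35

The best approximation g ∈ W is the orthogonal projection of f onto W. Writing g = a_0 + a_1 x + a_2 x^2, the coefficients solve the normal equations G · a = b where
  G_{ij} = <φ_i, φ_j> and b_i = <f, φ_i>, with φ_0 = 1, φ_1 = x, φ_2 = x^2.
G =
  [2, 0, 2/3]
  [0, 2/3, 0]
  [2/3, 0, 2/5],
b = (-2/5, -32/15, -2/7).
Solving gives a_0 = 3/35, a_1 = -16/5, a_2 = -6/7, so
  g(x) = -6*x^2/7 - 16*x/5 + 3/35.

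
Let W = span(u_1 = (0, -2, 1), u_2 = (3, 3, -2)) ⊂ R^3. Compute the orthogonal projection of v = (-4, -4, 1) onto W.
proj_W(v) = (-87/23, -77/23, 53/23)

Set up U = [u_1 | ... | u_2] ∈ R^(3×2). The projector onto W = col(U) is P = U (U^T U)^(-1) U^T.
Compute U^T U =
  [5, -8]
  [-8, 22],
and U^T v = (9, -26).
Solve U^T U · c = U^T v for the coefficients: c = (-5/23, -29/23). The projection is proj_W(v) = U c.
Check: (v - proj_W(v)) · u_1 = 0  (should be 0).
Check: (v - proj_W(v)) · u_2 = 0  (should be 0).
Result: proj_W(v) = (-87/23, -77/23, 53/23).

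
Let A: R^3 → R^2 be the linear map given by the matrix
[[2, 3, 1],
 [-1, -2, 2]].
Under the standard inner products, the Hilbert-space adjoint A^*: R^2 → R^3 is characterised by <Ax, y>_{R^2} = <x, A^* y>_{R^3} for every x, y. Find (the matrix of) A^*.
A^* = A^T =
[[2, -1],
 [3, -2],
 [1, 2]]

For real matrices with standard dot products, the defining identity <Ax, y> = <x, A^* y> gives (Ax)^T y = x^T (A^*) y, i.e. x^T A^T y = x^T (A^*) y. Since this holds for all x, y, we must have A^* = A^T. Therefore
A^* =
[[2, -1],
 [3, -2],
 [1, 2]].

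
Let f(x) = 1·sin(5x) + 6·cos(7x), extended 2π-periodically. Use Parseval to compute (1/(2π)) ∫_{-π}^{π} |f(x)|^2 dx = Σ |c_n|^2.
Σ |c_n|^2 = 37/2

Expand |f|^2 and use orthogonality of {sin(nx), cos(mx)} on [-π, π]:
  ∫_{-π}^{π} sin(nx)^2 dx = π, ∫ cos(mx)^2 dx = π, and cross terms integrate to 0.
So ∫_{-π}^{π} f(x)^2 dx = 1^2 · π + 6^2 · π = (1 + 36)π.
Divide by 2π: (1 + 36)/2 = 37/2.
By Parseval, this equals Σ |c_n|^2.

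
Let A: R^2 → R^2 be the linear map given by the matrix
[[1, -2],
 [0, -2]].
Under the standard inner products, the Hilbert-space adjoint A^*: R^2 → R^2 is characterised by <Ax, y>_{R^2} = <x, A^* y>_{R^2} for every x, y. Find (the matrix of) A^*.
A^* = A^T =
[[1, 0],
 [-2, -2]]

For real matrices with standard dot products, the defining identity <Ax, y> = <x, A^* y> gives (Ax)^T y = x^T (A^*) y, i.e. x^T A^T y = x^T (A^*) y. Since this holds for all x, y, we must have A^* = A^T. Therefore
A^* =
[[1, 0],
 [-2, -2]].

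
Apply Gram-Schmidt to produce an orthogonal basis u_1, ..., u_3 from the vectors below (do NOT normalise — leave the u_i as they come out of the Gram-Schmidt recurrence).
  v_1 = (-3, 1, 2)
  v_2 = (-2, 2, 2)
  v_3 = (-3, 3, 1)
Orthogonal basis:
  u_1 = (-3, 1, 2)
  u_2 = (4/7, 8/7, 2/7)
  u_3 = (-2/3, 2/3, -4/3)

Apply the Gram-Schmidt recurrence
  u_1 = v_1
  u_i = v_i − Σ_{j<i} ((v_i · u_j) / (u_j · u_j)) · u_j.

Step by step this gives:
  u_1 = (-3, 1, 2)
  u_2 = (4/7, 8/7, 2/7)
  u_3 = (-2/3, 2/3, -4/3)

Orthogonality check:
  u_2 · u_1 = 0 (should be 0)
  u_3 · u_1 = 0 (should be 0)
  u_3 · u_2 = 0 (should be 0)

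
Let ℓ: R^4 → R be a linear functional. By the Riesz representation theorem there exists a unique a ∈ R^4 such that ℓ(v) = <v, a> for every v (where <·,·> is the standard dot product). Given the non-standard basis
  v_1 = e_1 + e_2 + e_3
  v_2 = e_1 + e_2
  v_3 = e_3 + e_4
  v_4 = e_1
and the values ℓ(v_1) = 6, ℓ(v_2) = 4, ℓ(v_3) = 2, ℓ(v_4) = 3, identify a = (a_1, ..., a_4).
a = (3, 1, 2, 0)

Write a = (a_1, ..., a_4) in the standard basis. For each basis vector v_i, ℓ(v_i) = <v_i, a> is a linear equation in the a_j's. Collect the n equations into a matrix system V a = ℓ, where row i of V is v_i (expressed in the standard basis). Since V is invertible (lower-triangular with 1s on the diagonal, up to permutation), solve by back-substitution:
  V =
[[1, 1, 1, 0],
 [1, 1, 0, 0],
 [0, 0, 1, 1],
 [1, 0, 0, 0]]
  V a = (6, 4, 2, 3)
Solving gives a = (3, 1, 2, 0).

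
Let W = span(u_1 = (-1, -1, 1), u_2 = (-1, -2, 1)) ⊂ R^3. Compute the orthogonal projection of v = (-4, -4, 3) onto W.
proj_W(v) = (-7/2, -4, 7/2)

Set up U = [u_1 | ... | u_2] ∈ R^(3×2). The projector onto W = col(U) is P = U (U^T U)^(-1) U^T.
Compute U^T U =
  [3, 4]
  [4, 6],
and U^T v = (11, 15).
Solve U^T U · c = U^T v for the coefficients: c = (3, 1/2). The projection is proj_W(v) = U c.
Check: (v - proj_W(v)) · u_1 = 0  (should be 0).
Check: (v - proj_W(v)) · u_2 = 0  (should be 0).
Result: proj_W(v) = (-7/2, -4, 7/2).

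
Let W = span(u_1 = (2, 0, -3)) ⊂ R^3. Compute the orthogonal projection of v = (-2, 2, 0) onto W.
proj_W(v) = (-8/13, 0, 12/13)

Set up U = [u_1 | ... | u_1] ∈ R^(3×1). The projector onto W = col(U) is P = U (U^T U)^(-1) U^T.
Compute U^T U =
  [13],
and U^T v = (-4).
Solve U^T U · c = U^T v for the coefficients: c = (-4/13). The projection is proj_W(v) = U c.
Check: (v - proj_W(v)) · u_1 = 0  (should be 0).
Result: proj_W(v) = (-8/13, 0, 12/13).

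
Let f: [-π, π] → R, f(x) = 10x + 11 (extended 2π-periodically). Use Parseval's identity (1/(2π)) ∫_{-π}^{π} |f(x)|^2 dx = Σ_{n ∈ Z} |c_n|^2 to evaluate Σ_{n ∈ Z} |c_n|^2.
Σ |c_n|^2 = 100π^2/3 + 121

Expand and integrate term by term over [-π, π]:
  ∫ (10x)^2 dx = 100·(2π^3/3); ∫ 2·10·(11)·x dx = 0 (odd integrand); ∫ 11^2 dx = 121·2π.
So (1/(2π)) ∫_{-π}^{π} (10x + 11)^2 dx = 100π^2/3 + 121 = 100π^2/3 + 121.
Parseval ⇒ Σ |c_n|^2 = 100π^2/3 + 121.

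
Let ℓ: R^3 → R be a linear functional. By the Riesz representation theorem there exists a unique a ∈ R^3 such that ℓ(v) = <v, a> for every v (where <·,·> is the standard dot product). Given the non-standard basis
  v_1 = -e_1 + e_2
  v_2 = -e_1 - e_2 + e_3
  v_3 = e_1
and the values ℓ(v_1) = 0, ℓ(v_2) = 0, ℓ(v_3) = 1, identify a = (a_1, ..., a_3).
a = (1, 1, 2)

Write a = (a_1, ..., a_3) in the standard basis. For each basis vector v_i, ℓ(v_i) = <v_i, a> is a linear equation in the a_j's. Collect the n equations into a matrix system V a = ℓ, where row i of V is v_i (expressed in the standard basis). Since V is invertible (lower-triangular with 1s on the diagonal, up to permutation), solve by back-substitution:
  V =
[[-1, 1, 0],
 [-1, -1, 1],
 [1, 0, 0]]
  V a = (0, 0, 1)
Solving gives a = (1, 1, 2).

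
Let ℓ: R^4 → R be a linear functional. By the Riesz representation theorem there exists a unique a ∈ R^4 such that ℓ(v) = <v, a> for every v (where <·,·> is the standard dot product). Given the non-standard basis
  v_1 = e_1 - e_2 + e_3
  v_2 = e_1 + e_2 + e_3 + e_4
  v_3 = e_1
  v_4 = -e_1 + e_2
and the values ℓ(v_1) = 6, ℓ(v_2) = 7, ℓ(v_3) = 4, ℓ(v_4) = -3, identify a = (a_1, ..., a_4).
a = (4, 1, 3, -1)

Write a = (a_1, ..., a_4) in the standard basis. For each basis vector v_i, ℓ(v_i) = <v_i, a> is a linear equation in the a_j's. Collect the n equations into a matrix system V a = ℓ, where row i of V is v_i (expressed in the standard basis). Since V is invertible (lower-triangular with 1s on the diagonal, up to permutation), solve by back-substitution:
  V =
[[1, -1, 1, 0],
 [1, 1, 1, 1],
 [1, 0, 0, 0],
 [-1, 1, 0, 0]]
  V a = (6, 7, 4, -3)
Solving gives a = (4, 1, 3, -1).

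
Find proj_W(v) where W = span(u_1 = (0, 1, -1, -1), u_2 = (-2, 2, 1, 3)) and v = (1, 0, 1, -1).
proj_W(v) = (12/25, -16/25, -2/25, -14/25)

Set up U = [u_1 | ... | u_2] ∈ R^(4×2). The projector onto W = col(U) is P = U (U^T U)^(-1) U^T.
Compute U^T U =
  [3, -2]
  [-2, 18],
and U^T v = (0, -4).
Solve U^T U · c = U^T v for the coefficients: c = (-4/25, -6/25). The projection is proj_W(v) = U c.
Check: (v - proj_W(v)) · u_1 = 0  (should be 0).
Check: (v - proj_W(v)) · u_2 = 0  (should be 0).
Result: proj_W(v) = (12/25, -16/25, -2/25, -14/25).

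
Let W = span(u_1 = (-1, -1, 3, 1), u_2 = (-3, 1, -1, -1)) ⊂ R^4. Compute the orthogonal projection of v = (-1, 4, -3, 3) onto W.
proj_W(v) = (-26/35, 8/7, -87/35, -8/7)

Set up U = [u_1 | ... | u_2] ∈ R^(4×2). The projector onto W = col(U) is P = U (U^T U)^(-1) U^T.
Compute U^T U =
  [12, -2]
  [-2, 12],
and U^T v = (-9, 7).
Solve U^T U · c = U^T v for the coefficients: c = (-47/70, 33/70). The projection is proj_W(v) = U c.
Check: (v - proj_W(v)) · u_1 = 0  (should be 0).
Check: (v - proj_W(v)) · u_2 = 0  (should be 0).
Result: proj_W(v) = (-26/35, 8/7, -87/35, -8/7).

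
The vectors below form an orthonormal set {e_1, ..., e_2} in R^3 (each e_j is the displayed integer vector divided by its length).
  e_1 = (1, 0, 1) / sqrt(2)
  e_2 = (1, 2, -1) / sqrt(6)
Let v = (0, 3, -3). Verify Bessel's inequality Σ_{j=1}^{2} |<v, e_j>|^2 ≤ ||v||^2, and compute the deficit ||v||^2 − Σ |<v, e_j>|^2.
Σ |<v, e_j>|^2 = 18; ||v||^2 = 18; deficit = 0

Write each e_j = u_j / sqrt(<u_j, u_j>) where u_j is the displayed integer vector. Then <v, e_j> = <v, u_j> / sqrt(<u_j, u_j>), so |<v, e_j>|^2 = <v, u_j>^2 / <u_j, u_j>.
Coefficients: <v, e_1> = -3/sqrt(2), <v, e_2> = 9/sqrt(6).
Square and sum: Σ |<v, e_j>|^2 = 18.
Compute ||v||^2 = v·v = 18.
Deficit = 18 − 18 = 0 ≥ 0, confirming Bessel's inequality. (The deficit equals ||v − Σ <v,e_j> e_j||^2, the squared distance from v to span{e_j}.)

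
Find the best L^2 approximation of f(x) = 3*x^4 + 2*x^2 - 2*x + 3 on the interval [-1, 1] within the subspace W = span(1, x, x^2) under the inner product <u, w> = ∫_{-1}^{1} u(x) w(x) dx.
g(x) = 32*x^2/7 - 2*x + 96/35

The best approximation g ∈ W is the orthogonal projection of f onto W. Writing g = a_0 + a_1 x + a_2 x^2, the coefficients solve the normal equations G · a = b where
  G_{ij} = <φ_i, φ_j> and b_i = <f, φ_i>, with φ_0 = 1, φ_1 = x, φ_2 = x^2.
G =
  [2, 0, 2/3]
  [0, 2/3, 0]
  [2/3, 0, 2/5],
b = (128/15, -4/3, 128/35).
Solving gives a_0 = 96/35, a_1 = -2, a_2 = 32/7, so
  g(x) = 32*x^2/7 - 2*x + 96/35.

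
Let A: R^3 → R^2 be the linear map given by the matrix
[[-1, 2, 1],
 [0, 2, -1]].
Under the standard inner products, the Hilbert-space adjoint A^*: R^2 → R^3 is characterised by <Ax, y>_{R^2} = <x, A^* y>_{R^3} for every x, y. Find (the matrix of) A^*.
A^* = A^T =
[[-1, 0],
 [2, 2],
 [1, -1]]

For real matrices with standard dot products, the defining identity <Ax, y> = <x, A^* y> gives (Ax)^T y = x^T (A^*) y, i.e. x^T A^T y = x^T (A^*) y. Since this holds for all x, y, we must have A^* = A^T. Therefore
A^* =
[[-1, 0],
 [2, 2],
 [1, -1]].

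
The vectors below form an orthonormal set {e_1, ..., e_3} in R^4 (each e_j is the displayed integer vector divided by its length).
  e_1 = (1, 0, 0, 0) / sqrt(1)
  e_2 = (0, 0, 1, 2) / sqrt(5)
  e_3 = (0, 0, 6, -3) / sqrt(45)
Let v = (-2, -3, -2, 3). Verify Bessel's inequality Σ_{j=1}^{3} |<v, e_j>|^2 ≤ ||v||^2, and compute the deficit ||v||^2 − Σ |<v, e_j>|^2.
Σ |<v, e_j>|^2 = 17; ||v||^2 = 26; deficit = 9

Write each e_j = u_j / sqrt(<u_j, u_j>) where u_j is the displayed integer vector. Then <v, e_j> = <v, u_j> / sqrt(<u_j, u_j>), so |<v, e_j>|^2 = <v, u_j>^2 / <u_j, u_j>.
Coefficients: <v, e_1> = -2/sqrt(1), <v, e_2> = 4/sqrt(5), <v, e_3> = -21/sqrt(45).
Square and sum: Σ |<v, e_j>|^2 = 17.
Compute ||v||^2 = v·v = 26.
Deficit = 26 − 17 = 9 ≥ 0, confirming Bessel's inequality. (The deficit equals ||v − Σ <v,e_j> e_j||^2, the squared distance from v to span{e_j}.)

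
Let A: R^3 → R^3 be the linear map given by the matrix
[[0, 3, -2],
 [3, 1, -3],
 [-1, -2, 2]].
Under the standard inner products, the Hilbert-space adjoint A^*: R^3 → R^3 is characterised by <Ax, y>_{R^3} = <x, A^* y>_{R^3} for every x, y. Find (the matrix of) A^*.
A^* = A^T =
[[0, 3, -1],
 [3, 1, -2],
 [-2, -3, 2]]

For real matrices with standard dot products, the defining identity <Ax, y> = <x, A^* y> gives (Ax)^T y = x^T (A^*) y, i.e. x^T A^T y = x^T (A^*) y. Since this holds for all x, y, we must have A^* = A^T. Therefore
A^* =
[[0, 3, -1],
 [3, 1, -2],
 [-2, -3, 2]].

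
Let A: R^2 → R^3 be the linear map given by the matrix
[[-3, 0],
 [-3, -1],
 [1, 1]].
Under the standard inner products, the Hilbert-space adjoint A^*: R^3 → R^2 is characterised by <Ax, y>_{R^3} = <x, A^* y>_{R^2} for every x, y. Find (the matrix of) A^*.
A^* = A^T =
[[-3, -3, 1],
 [0, -1, 1]]

For real matrices with standard dot products, the defining identity <Ax, y> = <x, A^* y> gives (Ax)^T y = x^T (A^*) y, i.e. x^T A^T y = x^T (A^*) y. Since this holds for all x, y, we must have A^* = A^T. Therefore
A^* =
[[-3, -3, 1],
 [0, -1, 1]].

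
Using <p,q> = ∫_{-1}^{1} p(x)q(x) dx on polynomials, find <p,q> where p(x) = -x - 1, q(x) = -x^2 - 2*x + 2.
<p,q> = -2

Expand the product: p(x)·q(x) = x^3 + 3*x^2 - 2.
∫_{-1}^{1} of each monomial x^k gives [2/(k+1) if k even, 0 if k odd]. Integrating term-by-term (or equivalently evaluating the antiderivative F(x) = x^4/4 + x^3 - 2*x at the endpoints):
  F(1) − F(−1) = -3/4 − (5/4) = -2.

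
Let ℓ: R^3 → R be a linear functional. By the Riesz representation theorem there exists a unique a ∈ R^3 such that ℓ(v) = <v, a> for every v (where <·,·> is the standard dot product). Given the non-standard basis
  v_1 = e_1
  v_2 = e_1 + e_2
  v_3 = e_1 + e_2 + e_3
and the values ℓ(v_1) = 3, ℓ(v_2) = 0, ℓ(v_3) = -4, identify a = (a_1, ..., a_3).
a = (3, -3, -4)

Write a = (a_1, ..., a_3) in the standard basis. For each basis vector v_i, ℓ(v_i) = <v_i, a> is a linear equation in the a_j's. Collect the n equations into a matrix system V a = ℓ, where row i of V is v_i (expressed in the standard basis). Since V is invertible (lower-triangular with 1s on the diagonal, up to permutation), solve by back-substitution:
  V =
[[1, 0, 0],
 [1, 1, 0],
 [1, 1, 1]]
  V a = (3, 0, -4)
Solving gives a = (3, -3, -4).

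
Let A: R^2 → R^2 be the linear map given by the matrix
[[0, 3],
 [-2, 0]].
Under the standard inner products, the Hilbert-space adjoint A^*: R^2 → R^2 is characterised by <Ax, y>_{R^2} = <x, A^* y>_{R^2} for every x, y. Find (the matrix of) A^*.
A^* = A^T =
[[0, -2],
 [3, 0]]

For real matrices with standard dot products, the defining identity <Ax, y> = <x, A^* y> gives (Ax)^T y = x^T (A^*) y, i.e. x^T A^T y = x^T (A^*) y. Since this holds for all x, y, we must have A^* = A^T. Therefore
A^* =
[[0, -2],
 [3, 0]].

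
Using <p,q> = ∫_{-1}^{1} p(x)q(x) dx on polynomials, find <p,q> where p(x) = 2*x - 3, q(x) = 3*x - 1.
<p,q> = 10

Expand the product: p(x)·q(x) = 6*x^2 - 11*x + 3.
∫_{-1}^{1} of each monomial x^k gives [2/(k+1) if k even, 0 if k odd]. Integrating term-by-term (or equivalently evaluating the antiderivative F(x) = 2*x^3 - 11*x^2/2 + 3*x at the endpoints):
  F(1) − F(−1) = -1/2 − (-21/2) = 10.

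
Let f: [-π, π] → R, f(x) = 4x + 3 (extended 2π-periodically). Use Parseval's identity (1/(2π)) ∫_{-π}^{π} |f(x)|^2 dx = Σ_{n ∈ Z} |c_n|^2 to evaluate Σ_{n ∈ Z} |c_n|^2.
Σ |c_n|^2 = 16π^2/3 + 9

Expand and integrate term by term over [-π, π]:
  ∫ (4x)^2 dx = 16·(2π^3/3); ∫ 2·4·(3)·x dx = 0 (odd integrand); ∫ 3^2 dx = 9·2π.
So (1/(2π)) ∫_{-π}^{π} (4x + 3)^2 dx = 16π^2/3 + 9 = 16π^2/3 + 9.
Parseval ⇒ Σ |c_n|^2 = 16π^2/3 + 9.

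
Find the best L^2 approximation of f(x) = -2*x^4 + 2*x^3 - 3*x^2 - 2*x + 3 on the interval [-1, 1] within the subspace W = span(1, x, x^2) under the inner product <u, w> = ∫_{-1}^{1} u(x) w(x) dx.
g(x) = -33*x^2/7 - 4*x/5 + 111/35

The best approximation g ∈ W is the orthogonal projection of f onto W. Writing g = a_0 + a_1 x + a_2 x^2, the coefficients solve the normal equations G · a = b where
  G_{ij} = <φ_i, φ_j> and b_i = <f, φ_i>, with φ_0 = 1, φ_1 = x, φ_2 = x^2.
G =
  [2, 0, 2/3]
  [0, 2/3, 0]
  [2/3, 0, 2/5],
b = (16/5, -8/15, 8/35).
Solving gives a_0 = 111/35, a_1 = -4/5, a_2 = -33/7, so
  g(x) = -33*x^2/7 - 4*x/5 + 111/35.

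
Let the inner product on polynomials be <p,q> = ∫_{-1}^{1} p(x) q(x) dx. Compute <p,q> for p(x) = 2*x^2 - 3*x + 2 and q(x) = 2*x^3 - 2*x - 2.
<p,q> = -136/15

Expand the product: p(x)·q(x) = 4*x^5 - 6*x^4 + 2*x^2 + 2*x - 4.
∫_{-1}^{1} of each monomial x^k gives [2/(k+1) if k even, 0 if k odd]. Integrating term-by-term (or equivalently evaluating the antiderivative F(x) = 2*x^6/3 - 6*x^5/5 + 2*x^3/3 + x^2 - 4*x at the endpoints):
  F(1) − F(−1) = -43/15 − (31/5) = -136/15.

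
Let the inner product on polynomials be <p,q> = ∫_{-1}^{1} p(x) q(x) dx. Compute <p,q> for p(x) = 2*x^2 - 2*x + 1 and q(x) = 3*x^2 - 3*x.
<p,q> = 42/5

Expand the product: p(x)·q(x) = 6*x^4 - 12*x^3 + 9*x^2 - 3*x.
∫_{-1}^{1} of each monomial x^k gives [2/(k+1) if k even, 0 if k odd]. Integrating term-by-term (or equivalently evaluating the antiderivative F(x) = 6*x^5/5 - 3*x^4 + 3*x^3 - 3*x^2/2 at the endpoints):
  F(1) − F(−1) = -3/10 − (-87/10) = 42/5.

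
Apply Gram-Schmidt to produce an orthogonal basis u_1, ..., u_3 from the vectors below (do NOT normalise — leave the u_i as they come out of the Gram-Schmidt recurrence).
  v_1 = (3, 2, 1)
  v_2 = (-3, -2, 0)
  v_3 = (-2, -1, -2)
Orthogonal basis:
  u_1 = (3, 2, 1)
  u_2 = (-3/14, -1/7, 13/14)
  u_3 = (-2/13, 3/13, 0)

Apply the Gram-Schmidt recurrence
  u_1 = v_1
  u_i = v_i − Σ_{j<i} ((v_i · u_j) / (u_j · u_j)) · u_j.

Step by step this gives:
  u_1 = (3, 2, 1)
  u_2 = (-3/14, -1/7, 13/14)
  u_3 = (-2/13, 3/13, 0)

Orthogonality check:
  u_2 · u_1 = 0 (should be 0)
  u_3 · u_1 = 0 (should be 0)
  u_3 · u_2 = 0 (should be 0)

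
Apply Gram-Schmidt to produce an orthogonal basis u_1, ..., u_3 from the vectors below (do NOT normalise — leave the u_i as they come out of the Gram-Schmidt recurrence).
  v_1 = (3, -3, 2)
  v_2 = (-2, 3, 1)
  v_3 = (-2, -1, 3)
Orthogonal basis:
  u_1 = (3, -3, 2)
  u_2 = (-5/22, 27/22, 24/11)
  u_3 = (-306/139, -238/139, 102/139)

Apply the Gram-Schmidt recurrence
  u_1 = v_1
  u_i = v_i − Σ_{j<i} ((v_i · u_j) / (u_j · u_j)) · u_j.

Step by step this gives:
  u_1 = (3, -3, 2)
  u_2 = (-5/22, 27/22, 24/11)
  u_3 = (-306/139, -238/139, 102/139)

Orthogonality check:
  u_2 · u_1 = 0 (should be 0)
  u_3 · u_1 = 0 (should be 0)
  u_3 · u_2 = 0 (should be 0)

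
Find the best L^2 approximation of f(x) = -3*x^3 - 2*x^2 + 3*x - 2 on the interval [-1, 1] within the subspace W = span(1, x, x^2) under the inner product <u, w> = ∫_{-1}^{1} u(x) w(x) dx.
g(x) = -2*x^2 + 6*x/5 - 2

The best approximation g ∈ W is the orthogonal projection of f onto W. Writing g = a_0 + a_1 x + a_2 x^2, the coefficients solve the normal equations G · a = b where
  G_{ij} = <φ_i, φ_j> and b_i = <f, φ_i>, with φ_0 = 1, φ_1 = x, φ_2 = x^2.
G =
  [2, 0, 2/3]
  [0, 2/3, 0]
  [2/3, 0, 2/5],
b = (-16/3, 4/5, -32/15).
Solving gives a_0 = -2, a_1 = 6/5, a_2 = -2, so
  g(x) = -2*x^2 + 6*x/5 - 2.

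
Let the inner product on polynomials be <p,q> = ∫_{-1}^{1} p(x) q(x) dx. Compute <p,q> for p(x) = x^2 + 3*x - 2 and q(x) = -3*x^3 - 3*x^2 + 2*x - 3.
<p,q> = 66/5

Expand the product: p(x)·q(x) = -3*x^5 - 12*x^4 - x^3 + 9*x^2 - 13*x + 6.
∫_{-1}^{1} of each monomial x^k gives [2/(k+1) if k even, 0 if k odd]. Integrating term-by-term (or equivalently evaluating the antiderivative F(x) = -x^6/2 - 12*x^5/5 - x^4/4 + 3*x^3 - 13*x^2/2 + 6*x at the endpoints):
  F(1) − F(−1) = -13/20 − (-277/20) = 66/5.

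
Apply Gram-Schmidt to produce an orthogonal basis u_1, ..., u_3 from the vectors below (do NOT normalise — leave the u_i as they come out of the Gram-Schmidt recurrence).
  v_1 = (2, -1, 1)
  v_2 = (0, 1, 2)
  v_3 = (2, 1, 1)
Orthogonal basis:
  u_1 = (2, -1, 1)
  u_2 = (-1/3, 7/6, 11/6)
  u_3 = (24/29, 32/29, -16/29)

Apply the Gram-Schmidt recurrence
  u_1 = v_1
  u_i = v_i − Σ_{j<i} ((v_i · u_j) / (u_j · u_j)) · u_j.

Step by step this gives:
  u_1 = (2, -1, 1)
  u_2 = (-1/3, 7/6, 11/6)
  u_3 = (24/29, 32/29, -16/29)

Orthogonality check:
  u_2 · u_1 = 0 (should be 0)
  u_3 · u_1 = 0 (should be 0)
  u_3 · u_2 = 0 (should be 0)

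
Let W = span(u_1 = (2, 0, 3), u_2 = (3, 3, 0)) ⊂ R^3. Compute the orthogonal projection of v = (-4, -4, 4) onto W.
proj_W(v) = (-32/11, -56/11, 36/11)

Set up U = [u_1 | ... | u_2] ∈ R^(3×2). The projector onto W = col(U) is P = U (U^T U)^(-1) U^T.
Compute U^T U =
  [13, 6]
  [6, 18],
and U^T v = (4, -24).
Solve U^T U · c = U^T v for the coefficients: c = (12/11, -56/33). The projection is proj_W(v) = U c.
Check: (v - proj_W(v)) · u_1 = 0  (should be 0).
Check: (v - proj_W(v)) · u_2 = 0  (should be 0).
Result: proj_W(v) = (-32/11, -56/11, 36/11).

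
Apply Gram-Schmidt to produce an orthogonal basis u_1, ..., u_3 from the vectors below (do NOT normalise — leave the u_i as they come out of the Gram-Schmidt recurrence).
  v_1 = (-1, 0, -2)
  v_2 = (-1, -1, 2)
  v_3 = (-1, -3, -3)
Orthogonal basis:
  u_1 = (-1, 0, -2)
  u_2 = (-8/5, -1, 4/5)
  u_3 = (26/21, -52/21, -13/21)

Apply the Gram-Schmidt recurrence
  u_1 = v_1
  u_i = v_i − Σ_{j<i} ((v_i · u_j) / (u_j · u_j)) · u_j.

Step by step this gives:
  u_1 = (-1, 0, -2)
  u_2 = (-8/5, -1, 4/5)
  u_3 = (26/21, -52/21, -13/21)

Orthogonality check:
  u_2 · u_1 = 0 (should be 0)
  u_3 · u_1 = 0 (should be 0)
  u_3 · u_2 = 0 (should be 0)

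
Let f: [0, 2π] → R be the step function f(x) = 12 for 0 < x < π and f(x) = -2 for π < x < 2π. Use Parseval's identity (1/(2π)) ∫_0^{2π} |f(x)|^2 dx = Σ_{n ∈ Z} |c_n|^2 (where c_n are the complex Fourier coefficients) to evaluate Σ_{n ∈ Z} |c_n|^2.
Σ |c_n|^2 = 74

Parseval equates the L^2 energy of f (normalised by 1/(2π)) with the ℓ^2 sum of its Fourier coefficients: (1/(2π)) ∫_0^{2π} |f|^2 = Σ |c_n|^2.
Compute the left side: (1/(2π)) [∫_0^π 12^2 dx + ∫_π^{2π} (-2)^2 dx] = (1/(2π)) · (144π + 4π) = (144 + 4)/2 = 74.
So Σ_{n ∈ Z} |c_n|^2 = 74.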